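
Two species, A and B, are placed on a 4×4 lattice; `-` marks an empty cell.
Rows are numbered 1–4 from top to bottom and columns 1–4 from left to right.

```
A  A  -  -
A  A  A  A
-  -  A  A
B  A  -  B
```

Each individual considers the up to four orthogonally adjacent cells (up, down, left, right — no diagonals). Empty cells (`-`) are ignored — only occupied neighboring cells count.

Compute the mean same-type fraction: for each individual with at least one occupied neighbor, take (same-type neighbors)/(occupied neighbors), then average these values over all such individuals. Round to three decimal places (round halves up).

(1,1)A 2/2
(1,2)A 2/2
(2,1)A 2/2
(2,2)A 3/3
(2,3)A 3/3
(2,4)A 2/2
(3,3)A 2/2
(3,4)A 2/3
(4,1)B 0/1
(4,2)A 0/1
(4,4)B 0/1
Sum over 11 individuals: 2/2 + 2/2 + 2/2 + 3/3 + 3/3 + 2/2 + 2/2 + 2/3 + 0/1 + 0/1 + 0/1 = 23/3; mean = 23/3 ÷ 11 = 23/33 = 0.696969… → 0.697.

0.697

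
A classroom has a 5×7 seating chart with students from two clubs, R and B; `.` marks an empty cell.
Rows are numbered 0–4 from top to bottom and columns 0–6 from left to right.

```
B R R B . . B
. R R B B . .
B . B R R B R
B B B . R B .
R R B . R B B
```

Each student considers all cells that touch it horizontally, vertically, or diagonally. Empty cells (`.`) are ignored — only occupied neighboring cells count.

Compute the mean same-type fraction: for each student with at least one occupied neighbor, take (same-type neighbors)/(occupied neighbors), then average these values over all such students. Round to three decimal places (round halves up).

0.482

(0,0)B 0/2
(0,1)R 3/4
(0,2)R 3/5
(0,3)B 2/4
(0,6)B — no occupied neighbors
(1,1)R 3/6
(1,2)R 4/7
(1,3)B 3/7
(1,4)B 3/5
(2,0)B 2/3
(2,2)B 3/6
(2,3)R 3/7
(2,4)R 2/6
(2,5)B 2/5
(2,6)R 0/2
(3,0)B 2/4
(3,1)B 5/7
(3,2)B 3/5
(3,4)R 3/6
(3,5)B 3/7
(4,0)R 1/3
(4,1)R 1/5
(4,2)B 2/3
(4,4)R 1/3
(4,5)B 2/4
(4,6)B 2/2
Sum over 25 students: 0/2 + 3/4 + 3/5 + 2/4 + 3/6 + 4/7 + 3/7 + 3/5 + 2/3 + 3/6 + 3/7 + 2/6 + 2/5 + 0/2 + 2/4 + 5/7 + 3/5 + 3/6 + 3/7 + 1/3 + 1/5 + 2/3 + 1/3 + 2/4 + 2/2 = 5063/420; mean = 5063/420 ÷ 25 = 5063/10500 = 0.482190… → 0.482.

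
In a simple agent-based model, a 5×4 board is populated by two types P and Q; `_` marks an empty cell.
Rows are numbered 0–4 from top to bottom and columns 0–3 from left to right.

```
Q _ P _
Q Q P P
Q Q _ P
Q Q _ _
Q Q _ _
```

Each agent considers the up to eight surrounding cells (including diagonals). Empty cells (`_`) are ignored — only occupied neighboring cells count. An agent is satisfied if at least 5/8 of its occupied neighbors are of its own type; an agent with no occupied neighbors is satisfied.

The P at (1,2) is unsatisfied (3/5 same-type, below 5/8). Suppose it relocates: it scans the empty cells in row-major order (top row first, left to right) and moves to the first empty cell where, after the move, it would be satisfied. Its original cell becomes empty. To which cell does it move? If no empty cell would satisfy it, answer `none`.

(0,3)

Vacating (1,2). Empty cells in order:
  (0,1): 1/4 same-type → still unsatisfied.
  (0,3): 2/2 same-type → satisfied — stop here.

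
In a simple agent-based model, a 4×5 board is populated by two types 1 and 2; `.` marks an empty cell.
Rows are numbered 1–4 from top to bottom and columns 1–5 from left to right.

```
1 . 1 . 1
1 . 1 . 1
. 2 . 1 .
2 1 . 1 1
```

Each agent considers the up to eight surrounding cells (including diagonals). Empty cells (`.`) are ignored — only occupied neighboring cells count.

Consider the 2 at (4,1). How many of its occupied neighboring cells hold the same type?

1

Occupied neighbors of (4,1): (3,2)=2, (4,2)=1.
Same type (2): 1 of 2.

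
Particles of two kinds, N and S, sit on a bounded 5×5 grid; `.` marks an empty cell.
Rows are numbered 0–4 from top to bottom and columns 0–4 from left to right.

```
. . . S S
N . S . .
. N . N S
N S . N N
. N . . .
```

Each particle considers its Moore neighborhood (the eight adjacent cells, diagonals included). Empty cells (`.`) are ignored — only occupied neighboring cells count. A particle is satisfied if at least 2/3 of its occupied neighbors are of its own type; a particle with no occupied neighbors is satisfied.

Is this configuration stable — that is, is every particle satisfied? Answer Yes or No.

No

(0,3)S 2/2 ✓
(0,4)S 1/1 ✓
(1,0)N 1/1 ✓
(1,2)S 1/3 ✗
(2,1)N 2/4 ✗
(2,3)N 2/4 ✗
(2,4)S 0/3 ✗
(3,0)N 2/3 ✓
(3,1)S 0/3 ✗
(3,3)N 2/3 ✓
(3,4)N 2/3 ✓
(4,1)N 1/2 ✗
For instance (1,2) has only 1/3 same-type neighbors, below 2/3.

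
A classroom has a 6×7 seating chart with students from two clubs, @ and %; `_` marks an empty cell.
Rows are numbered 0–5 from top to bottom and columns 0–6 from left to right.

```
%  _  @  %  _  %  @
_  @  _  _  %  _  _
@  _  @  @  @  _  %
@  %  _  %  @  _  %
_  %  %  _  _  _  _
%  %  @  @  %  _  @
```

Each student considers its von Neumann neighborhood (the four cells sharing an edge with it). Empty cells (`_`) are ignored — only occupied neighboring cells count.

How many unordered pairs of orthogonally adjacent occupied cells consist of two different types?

Scan each occupied cell's neighbors to the right and below so each pair is counted once.
From row 0: 2 unlike of 2 pairs (running 2/2).
From row 1: 1 unlike of 1 pairs (running 3/3).
From row 2: 1 unlike of 6 pairs (running 4/9).
From row 3: 2 unlike of 3 pairs (running 6/12).
From row 4: 1 unlike of 3 pairs (running 7/15).
From row 5: 2 unlike of 4 pairs (running 9/19).
Total adjacent occupied pairs: 19; unlike-type pairs: 9.

9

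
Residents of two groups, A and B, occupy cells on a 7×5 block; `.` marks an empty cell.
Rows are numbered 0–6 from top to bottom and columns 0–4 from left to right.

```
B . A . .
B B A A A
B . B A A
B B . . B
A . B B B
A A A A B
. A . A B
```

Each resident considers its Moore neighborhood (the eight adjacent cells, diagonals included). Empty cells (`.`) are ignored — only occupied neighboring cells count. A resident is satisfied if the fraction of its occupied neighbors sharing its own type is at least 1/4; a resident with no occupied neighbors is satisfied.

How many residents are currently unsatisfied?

Row 0: (0,0)B 2/2 ✓ · (0,2)A 2/3 ✓
Row 1: (1,0)B 3/3 ✓ · (1,1)B 4/6 ✓ · (1,2)A 3/5 ✓ · (1,3)A 5/6 ✓ · (1,4)A 3/3 ✓
Row 2: (2,0)B 4/4 ✓ · (2,2)B 2/5 ✓ · (2,3)A 4/6 ✓ · (2,4)A 3/4 ✓
Row 3: (3,0)B 2/3 ✓ · (3,1)B 4/5 ✓ · (3,4)B 2/4 ✓
Row 4: (4,0)A 2/4 ✓ · (4,2)B 2/5 ✓ · (4,3)B 4/6 ✓ · (4,4)B 3/4 ✓
Row 5: (5,0)A 3/3 ✓ · (5,1)A 4/5 ✓ · (5,2)A 4/6 ✓ · (5,3)A 2/7 ✓ · (5,4)B 3/5 ✓
Row 6: (6,1)A 3/3 ✓ · (6,3)A 2/4 ✓ · (6,4)B 1/3 ✓
Every one meets the threshold.

0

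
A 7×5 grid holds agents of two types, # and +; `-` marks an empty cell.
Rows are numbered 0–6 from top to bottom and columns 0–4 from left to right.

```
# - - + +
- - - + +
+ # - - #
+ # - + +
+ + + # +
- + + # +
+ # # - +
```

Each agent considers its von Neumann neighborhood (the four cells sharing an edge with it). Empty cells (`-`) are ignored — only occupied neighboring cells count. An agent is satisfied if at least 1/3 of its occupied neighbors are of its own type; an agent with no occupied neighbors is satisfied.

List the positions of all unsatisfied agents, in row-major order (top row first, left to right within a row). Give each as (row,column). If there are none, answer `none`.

(2,4), (4,3), (6,0)

Row 0: (0,0)# 0/0 ok · (0,3)+ 2/2 ok · (0,4)+ 2/2 ok
Row 1: (1,3)+ 2/2 ok · (1,4)+ 2/3 ok
Row 2: (2,0)+ 1/2 ok · (2,1)# 1/2 ok · (2,4)# 0/2 unhappy
Row 3: (3,0)+ 2/3 ok · (3,1)# 1/3 ok · (3,3)+ 1/2 ok · (3,4)+ 2/3 ok
Row 4: (4,0)+ 2/2 ok · (4,1)+ 3/4 ok · (4,2)+ 2/3 ok · (4,3)# 1/4 unhappy · (4,4)+ 2/3 ok
Row 5: (5,1)+ 2/3 ok · (5,2)+ 2/4 ok · (5,3)# 1/3 ok · (5,4)+ 2/3 ok
Row 6: (6,0)+ 0/1 unhappy · (6,1)# 1/3 ok · (6,2)# 1/2 ok · (6,4)+ 1/1 ok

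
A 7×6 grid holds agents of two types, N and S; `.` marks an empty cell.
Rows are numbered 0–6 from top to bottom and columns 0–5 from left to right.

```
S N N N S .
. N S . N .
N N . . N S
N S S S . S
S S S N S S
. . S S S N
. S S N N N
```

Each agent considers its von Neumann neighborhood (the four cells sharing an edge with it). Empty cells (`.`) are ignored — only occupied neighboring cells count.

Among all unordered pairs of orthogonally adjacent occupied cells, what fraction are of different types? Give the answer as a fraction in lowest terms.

18/43

Scan each occupied cell's neighbors to the right and below so each pair is counted once.
From row 0: 4 unlike of 7 pairs (running 4/7).
From row 1: 1 unlike of 3 pairs (running 5/10).
From row 2: 2 unlike of 5 pairs (running 7/15).
From row 3: 3 unlike of 8 pairs (running 10/23).
From row 4: 4 unlike of 9 pairs (running 14/32).
From row 5: 3 unlike of 7 pairs (running 17/39).
From row 6: 1 unlike of 4 pairs (running 18/43).
Total adjacent occupied pairs: 43; unlike-type pairs: 18.
18/43 is already in lowest terms.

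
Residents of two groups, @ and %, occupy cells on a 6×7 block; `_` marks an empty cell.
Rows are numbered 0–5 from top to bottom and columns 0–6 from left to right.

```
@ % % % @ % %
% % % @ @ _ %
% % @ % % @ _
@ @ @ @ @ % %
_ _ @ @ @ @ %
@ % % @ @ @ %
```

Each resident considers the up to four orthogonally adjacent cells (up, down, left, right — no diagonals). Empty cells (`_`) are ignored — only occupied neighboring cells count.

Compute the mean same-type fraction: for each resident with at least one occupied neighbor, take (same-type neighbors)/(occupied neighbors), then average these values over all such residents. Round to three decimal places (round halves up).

(0,0)@ 0/2
(0,1)% 2/3
(0,2)% 3/3
(0,3)% 1/3
(0,4)@ 1/3
(0,5)% 1/2
(0,6)% 2/2
(1,0)% 2/3
(1,1)% 4/4
(1,2)% 2/4
(1,3)@ 1/4
(1,4)@ 2/3
(1,6)% 1/1
(2,0)% 2/3
(2,1)% 2/4
(2,2)@ 1/4
(2,3)% 1/4
(2,4)% 1/4
(2,5)@ 0/2
(3,0)@ 1/2
(3,1)@ 2/3
(3,2)@ 4/4
(3,3)@ 3/4
(3,4)@ 2/4
(3,5)% 1/4
(3,6)% 2/2
(4,2)@ 2/3
(4,3)@ 4/4
(4,4)@ 4/4
(4,5)@ 2/4
(4,6)% 2/3
(5,0)@ 0/1
(5,1)% 1/2
(5,2)% 1/3
(5,3)@ 2/3
(5,4)@ 3/3
(5,5)@ 2/3
(5,6)% 1/2
Sum over 38 residents: 0/2 + 2/3 + 3/3 + 1/3 + 1/3 + 1/2 + 2/2 + 2/3 + 4/4 + 2/4 + 1/4 + 2/3 + 1/1 + 2/3 + 2/4 + 1/4 + 1/4 + 1/4 + 0/2 + 1/2 + 2/3 + 4/4 + 3/4 + 2/4 + 1/4 + 2/2 + 2/3 + 4/4 + 4/4 + 2/4 + 2/3 + 0/1 + 1/2 + 1/3 + 2/3 + 3/3 + 2/3 + 1/2 = 22; mean = 22 ÷ 38 = 11/19 = 0.578947… → 0.579.

0.579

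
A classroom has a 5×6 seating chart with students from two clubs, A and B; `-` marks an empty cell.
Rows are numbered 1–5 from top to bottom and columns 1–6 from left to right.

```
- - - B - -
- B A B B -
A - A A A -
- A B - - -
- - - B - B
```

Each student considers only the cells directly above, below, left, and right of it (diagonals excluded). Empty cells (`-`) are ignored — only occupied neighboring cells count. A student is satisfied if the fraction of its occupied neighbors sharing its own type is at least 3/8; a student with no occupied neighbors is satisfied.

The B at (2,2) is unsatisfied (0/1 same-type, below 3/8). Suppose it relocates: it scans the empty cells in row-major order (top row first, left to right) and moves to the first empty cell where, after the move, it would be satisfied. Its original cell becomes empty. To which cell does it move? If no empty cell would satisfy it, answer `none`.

Vacating (2,2). Empty cells in order:
  (1,1): 0/0 same-type → satisfied — stop here.

(1,1)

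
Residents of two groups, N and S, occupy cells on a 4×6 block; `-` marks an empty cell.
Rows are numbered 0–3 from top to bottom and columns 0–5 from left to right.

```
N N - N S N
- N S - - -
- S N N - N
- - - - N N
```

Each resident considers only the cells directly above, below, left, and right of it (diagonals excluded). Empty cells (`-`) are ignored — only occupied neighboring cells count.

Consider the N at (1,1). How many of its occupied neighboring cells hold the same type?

1

Occupied neighbors of (1,1): (0,1)=N, (2,1)=S, (1,2)=S.
Same type (N): 1 of 3.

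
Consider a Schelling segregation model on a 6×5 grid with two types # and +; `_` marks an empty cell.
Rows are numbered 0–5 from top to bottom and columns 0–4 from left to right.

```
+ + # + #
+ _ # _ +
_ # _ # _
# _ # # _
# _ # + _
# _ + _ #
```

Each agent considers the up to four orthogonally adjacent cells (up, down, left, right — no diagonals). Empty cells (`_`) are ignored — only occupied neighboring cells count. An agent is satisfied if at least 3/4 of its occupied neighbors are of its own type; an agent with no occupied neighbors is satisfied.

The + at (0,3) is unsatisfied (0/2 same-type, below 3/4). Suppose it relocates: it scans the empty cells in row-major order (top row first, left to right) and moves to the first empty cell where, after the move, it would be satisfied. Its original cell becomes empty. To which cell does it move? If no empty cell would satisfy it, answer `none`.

Vacating (0,3). Empty cells in order:
  (1,1): 2/4 same-type → still unsatisfied.
  (1,3): 1/3 same-type → still unsatisfied.
  (2,0): 1/3 same-type → still unsatisfied.
  (2,2): 0/4 same-type → still unsatisfied.
  (2,4): 1/2 same-type → still unsatisfied.
  (3,1): 0/3 same-type → still unsatisfied.
  (3,4): 0/1 same-type → still unsatisfied.
  (4,1): 0/2 same-type → still unsatisfied.
  (4,4): 1/2 same-type → still unsatisfied.
  (5,1): 1/2 same-type → still unsatisfied.
  (5,3): 2/3 same-type → still unsatisfied.

none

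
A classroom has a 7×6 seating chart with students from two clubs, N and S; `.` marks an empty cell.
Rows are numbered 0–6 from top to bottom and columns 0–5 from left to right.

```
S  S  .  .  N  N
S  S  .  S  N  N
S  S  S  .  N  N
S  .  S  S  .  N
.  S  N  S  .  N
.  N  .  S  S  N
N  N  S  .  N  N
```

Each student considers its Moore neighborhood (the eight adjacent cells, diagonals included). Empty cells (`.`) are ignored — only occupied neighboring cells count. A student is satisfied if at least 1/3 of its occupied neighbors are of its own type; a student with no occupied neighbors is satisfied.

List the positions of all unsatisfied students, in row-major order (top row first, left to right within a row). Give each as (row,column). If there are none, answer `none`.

(1,3), (4,2)

Row 0: (0,0)S 3/3 ✓ · (0,1)S 3/3 ✓ · (0,4)N 3/4 ✓ · (0,5)N 3/3 ✓
Row 1: (1,0)S 5/5 ✓ · (1,1)S 6/6 ✓ · (1,3)S 1/4 ✗ · (1,4)N 5/6 ✓ · (1,5)N 5/5 ✓
Row 2: (2,0)S 4/4 ✓ · (2,1)S 6/6 ✓ · (2,2)S 5/5 ✓ · (2,4)N 4/6 ✓ · (2,5)N 4/4 ✓
Row 3: (3,0)S 3/3 ✓ · (3,2)S 5/6 ✓ · (3,3)S 3/5 ✓ · (3,5)N 3/3 ✓
Row 4: (4,1)S 2/4 ✓ · (4,2)N 1/6 ✗ · (4,3)S 4/5 ✓ · (4,5)N 2/3 ✓
Row 5: (5,1)N 3/5 ✓ · (5,3)S 3/5 ✓ · (5,4)S 2/6 ✓ · (5,5)N 3/4 ✓
Row 6: (6,0)N 2/2 ✓ · (6,1)N 2/3 ✓ · (6,2)S 1/3 ✓ · (6,4)N 2/4 ✓ · (6,5)N 2/3 ✓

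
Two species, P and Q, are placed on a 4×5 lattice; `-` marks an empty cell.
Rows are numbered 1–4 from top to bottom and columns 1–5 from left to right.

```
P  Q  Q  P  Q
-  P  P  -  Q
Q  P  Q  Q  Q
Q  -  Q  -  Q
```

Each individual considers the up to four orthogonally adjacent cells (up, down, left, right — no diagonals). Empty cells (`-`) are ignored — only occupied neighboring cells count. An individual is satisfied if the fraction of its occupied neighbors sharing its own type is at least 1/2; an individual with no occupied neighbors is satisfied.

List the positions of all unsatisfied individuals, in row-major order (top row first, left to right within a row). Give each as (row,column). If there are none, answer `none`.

Row 1: (1,1)P 0/1 unhappy · (1,2)Q 1/3 unhappy · (1,3)Q 1/3 unhappy · (1,4)P 0/2 unhappy · (1,5)Q 1/2 ok
Row 2: (2,2)P 2/3 ok · (2,3)P 1/3 unhappy · (2,5)Q 2/2 ok
Row 3: (3,1)Q 1/2 ok · (3,2)P 1/3 unhappy · (3,3)Q 2/4 ok · (3,4)Q 2/2 ok · (3,5)Q 3/3 ok
Row 4: (4,1)Q 1/1 ok · (4,3)Q 1/1 ok · (4,5)Q 1/1 ok

(1,1), (1,2), (1,3), (1,4), (2,3), (3,2)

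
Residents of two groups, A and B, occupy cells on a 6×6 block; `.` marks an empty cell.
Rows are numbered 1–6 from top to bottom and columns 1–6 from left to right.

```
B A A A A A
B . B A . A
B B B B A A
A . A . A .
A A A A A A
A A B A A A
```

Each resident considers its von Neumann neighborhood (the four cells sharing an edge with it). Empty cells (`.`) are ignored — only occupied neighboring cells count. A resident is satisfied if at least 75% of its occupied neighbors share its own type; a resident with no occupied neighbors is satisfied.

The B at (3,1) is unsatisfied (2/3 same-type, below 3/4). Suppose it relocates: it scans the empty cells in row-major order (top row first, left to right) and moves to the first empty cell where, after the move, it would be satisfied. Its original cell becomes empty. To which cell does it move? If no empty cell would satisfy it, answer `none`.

Vacating (3,1). Empty cells in order:
  (2,2): 3/4 same-type → satisfied — stop here.

(2,2)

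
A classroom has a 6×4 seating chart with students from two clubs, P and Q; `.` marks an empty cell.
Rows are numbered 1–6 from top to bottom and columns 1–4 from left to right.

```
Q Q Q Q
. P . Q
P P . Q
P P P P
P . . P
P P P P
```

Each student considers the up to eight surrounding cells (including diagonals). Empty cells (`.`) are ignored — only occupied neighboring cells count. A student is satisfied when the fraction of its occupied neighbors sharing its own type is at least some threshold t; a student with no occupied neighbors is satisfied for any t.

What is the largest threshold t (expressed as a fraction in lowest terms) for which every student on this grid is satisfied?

1/3

(1,1)Q 1/2
(1,2)Q 2/3
(1,3)Q 3/4
(1,4)Q 2/2
(2,2)P 2/5
(2,4)Q 3/3
(3,1)P 4/4
(3,2)P 5/5
(3,4)Q 1/3
(4,1)P 4/4
(4,2)P 5/5
(4,3)P 4/5
(4,4)P 2/3
(5,1)P 4/4
(5,4)P 4/4
(6,1)P 2/2
(6,2)P 3/3
(6,3)P 3/3
(6,4)P 2/2
The smallest same-type fraction is 1/3 at (3,4), which reduces to 1/3. Any threshold above that leaves this student unsatisfied.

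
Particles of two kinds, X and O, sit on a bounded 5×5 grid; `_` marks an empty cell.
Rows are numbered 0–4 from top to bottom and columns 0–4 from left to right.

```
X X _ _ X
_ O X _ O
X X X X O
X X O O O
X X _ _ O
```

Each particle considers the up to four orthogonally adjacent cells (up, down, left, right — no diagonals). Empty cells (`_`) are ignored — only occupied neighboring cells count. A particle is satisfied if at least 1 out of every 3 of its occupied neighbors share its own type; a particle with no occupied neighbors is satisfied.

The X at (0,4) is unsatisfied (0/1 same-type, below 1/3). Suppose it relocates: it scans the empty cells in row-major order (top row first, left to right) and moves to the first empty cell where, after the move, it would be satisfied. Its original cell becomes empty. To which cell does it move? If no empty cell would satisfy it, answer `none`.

Vacating (0,4). Empty cells in order:
  (0,2): 2/2 same-type → satisfied — stop here.

(0,2)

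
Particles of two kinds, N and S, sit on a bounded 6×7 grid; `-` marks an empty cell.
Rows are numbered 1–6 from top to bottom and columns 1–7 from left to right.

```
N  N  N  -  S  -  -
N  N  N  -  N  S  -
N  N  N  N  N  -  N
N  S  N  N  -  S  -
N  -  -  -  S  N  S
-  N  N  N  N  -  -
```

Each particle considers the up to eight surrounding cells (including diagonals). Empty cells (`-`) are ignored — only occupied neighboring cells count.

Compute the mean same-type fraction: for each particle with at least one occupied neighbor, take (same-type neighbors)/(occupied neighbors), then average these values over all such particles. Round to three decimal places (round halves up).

Row 1: (1,1)N 3/3 · (1,2)N 5/5 · (1,3)N 3/3 · (1,5)S 1/2
Row 2: (2,1)N 5/5 · (2,2)N 8/8 · (2,3)N 6/6 · (2,5)N 2/4 · (2,6)S 1/4
Row 3: (3,1)N 4/5 · (3,2)N 7/8 · (3,3)N 6/7 · (3,4)N 6/6 · (3,5)N 3/5 · (3,7)N 0/2
Row 4: (4,1)N 3/4 · (4,2)S 0/6 · (4,3)N 4/5 · (4,4)N 4/5 · (4,6)S 2/5
Row 5: (5,1)N 2/3 · (5,5)S 1/5 · (5,6)N 1/4 · (5,7)S 1/2
Row 6: (6,2)N 2/2 · (6,3)N 2/2 · (6,4)N 2/3 · (6,5)N 2/3
Sum over 28 particles: 3/3 + 5/5 + 3/3 + 1/2 + 5/5 + 8/8 + 6/6 + 2/4 + 1/4 + 4/5 + 7/8 + 6/7 + 6/6 + 3/5 + 0/2 + 3/4 + 0/6 + 4/5 + 4/5 + 2/5 + 2/3 + 1/5 + 1/4 + 1/2 + 2/2 + 2/2 + 2/3 + 2/3 = 5343/280; mean = 5343/280 ÷ 28 = 5343/7840 = 0.681505… → 0.682.

0.682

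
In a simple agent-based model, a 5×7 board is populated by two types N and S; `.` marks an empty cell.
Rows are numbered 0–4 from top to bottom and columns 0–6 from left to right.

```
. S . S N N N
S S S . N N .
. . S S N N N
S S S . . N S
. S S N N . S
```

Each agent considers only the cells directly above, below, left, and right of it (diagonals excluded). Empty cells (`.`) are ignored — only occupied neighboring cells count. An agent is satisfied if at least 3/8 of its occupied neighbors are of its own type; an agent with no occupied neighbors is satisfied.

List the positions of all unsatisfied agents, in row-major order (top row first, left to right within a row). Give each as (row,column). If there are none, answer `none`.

Row 0: (0,1)S 1/1 ok · (0,3)S 0/1 unhappy · (0,4)N 2/3 ok · (0,5)N 3/3 ok · (0,6)N 1/1 ok
Row 1: (1,0)S 1/1 ok · (1,1)S 3/3 ok · (1,2)S 2/2 ok · (1,4)N 3/3 ok · (1,5)N 3/3 ok
Row 2: (2,2)S 3/3 ok · (2,3)S 1/2 ok · (2,4)N 2/3 ok · (2,5)N 4/4 ok · (2,6)N 1/2 ok
Row 3: (3,0)S 1/1 ok · (3,1)S 3/3 ok · (3,2)S 3/3 ok · (3,5)N 1/2 ok · (3,6)S 1/3 unhappy
Row 4: (4,1)S 2/2 ok · (4,2)S 2/3 ok · (4,3)N 1/2 ok · (4,4)N 1/1 ok · (4,6)S 1/1 ok

(0,3), (3,6)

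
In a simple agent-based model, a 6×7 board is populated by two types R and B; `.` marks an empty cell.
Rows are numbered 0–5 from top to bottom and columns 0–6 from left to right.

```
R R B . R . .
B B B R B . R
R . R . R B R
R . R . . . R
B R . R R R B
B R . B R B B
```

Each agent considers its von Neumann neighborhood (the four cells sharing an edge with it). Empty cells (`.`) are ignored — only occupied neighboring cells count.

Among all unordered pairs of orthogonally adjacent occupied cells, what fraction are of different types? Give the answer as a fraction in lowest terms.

4/7

Scan each occupied cell's neighbors to the right and below so each pair is counted once.
From row 0: 4 unlike of 6 pairs (running 4/6).
From row 1: 5 unlike of 8 pairs (running 9/14).
From row 2: 2 unlike of 5 pairs (running 11/19).
From row 3: 2 unlike of 2 pairs (running 13/21).
From row 4: 4 unlike of 10 pairs (running 17/31).
From row 5: 3 unlike of 4 pairs (running 20/35).
Total adjacent occupied pairs: 35; unlike-type pairs: 20.
20/35 reduces to 4/7.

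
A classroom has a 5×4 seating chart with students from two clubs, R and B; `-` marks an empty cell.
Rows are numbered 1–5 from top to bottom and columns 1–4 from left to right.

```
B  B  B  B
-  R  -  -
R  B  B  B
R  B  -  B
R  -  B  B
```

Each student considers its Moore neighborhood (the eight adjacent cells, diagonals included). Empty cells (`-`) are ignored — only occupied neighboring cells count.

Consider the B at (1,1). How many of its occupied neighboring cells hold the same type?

Occupied neighbors of (1,1): (1,2)=B, (2,2)=R.
Same type (B): 1 of 2.

1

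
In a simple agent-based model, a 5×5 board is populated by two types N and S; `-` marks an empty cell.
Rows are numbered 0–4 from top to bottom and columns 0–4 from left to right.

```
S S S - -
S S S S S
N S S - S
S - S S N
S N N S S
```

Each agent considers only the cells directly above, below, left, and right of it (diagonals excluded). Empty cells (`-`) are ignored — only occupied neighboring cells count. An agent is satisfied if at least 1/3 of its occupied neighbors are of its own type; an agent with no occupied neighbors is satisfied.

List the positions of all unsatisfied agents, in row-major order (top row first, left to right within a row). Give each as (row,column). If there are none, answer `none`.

(2,0), (3,4)

Row 0: (0,0)S 2/2 ✓ · (0,1)S 3/3 ✓ · (0,2)S 2/2 ✓
Row 1: (1,0)S 2/3 ✓ · (1,1)S 4/4 ✓ · (1,2)S 4/4 ✓ · (1,3)S 2/2 ✓ · (1,4)S 2/2 ✓
Row 2: (2,0)N 0/3 ✗ · (2,1)S 2/3 ✓ · (2,2)S 3/3 ✓ · (2,4)S 1/2 ✓
Row 3: (3,0)S 1/2 ✓ · (3,2)S 2/3 ✓ · (3,3)S 2/3 ✓ · (3,4)N 0/3 ✗
Row 4: (4,0)S 1/2 ✓ · (4,1)N 1/2 ✓ · (4,2)N 1/3 ✓ · (4,3)S 2/3 ✓ · (4,4)S 1/2 ✓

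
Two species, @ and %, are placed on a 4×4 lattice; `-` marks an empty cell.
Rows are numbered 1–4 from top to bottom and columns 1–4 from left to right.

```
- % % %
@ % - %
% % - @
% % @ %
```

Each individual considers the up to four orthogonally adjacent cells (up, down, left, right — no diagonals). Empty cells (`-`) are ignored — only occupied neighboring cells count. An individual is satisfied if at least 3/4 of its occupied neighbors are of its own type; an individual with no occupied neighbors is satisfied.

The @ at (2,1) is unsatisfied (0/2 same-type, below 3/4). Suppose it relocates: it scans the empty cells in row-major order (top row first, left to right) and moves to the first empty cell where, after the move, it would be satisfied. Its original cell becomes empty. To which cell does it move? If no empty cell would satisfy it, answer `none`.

Vacating (2,1). Empty cells in order:
  (1,1): 0/1 same-type → still unsatisfied.
  (2,3): 0/3 same-type → still unsatisfied.
  (3,3): 2/3 same-type → still unsatisfied.

none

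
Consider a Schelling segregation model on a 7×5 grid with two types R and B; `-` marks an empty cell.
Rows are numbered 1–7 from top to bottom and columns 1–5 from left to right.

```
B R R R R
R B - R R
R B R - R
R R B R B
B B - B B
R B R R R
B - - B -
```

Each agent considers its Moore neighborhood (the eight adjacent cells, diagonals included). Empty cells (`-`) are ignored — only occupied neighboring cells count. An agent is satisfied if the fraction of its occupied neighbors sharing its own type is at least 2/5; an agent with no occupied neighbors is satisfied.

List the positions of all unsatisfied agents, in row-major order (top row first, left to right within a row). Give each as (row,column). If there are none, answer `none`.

(1,1), (2,2), (3,2), (4,4), (6,1), (6,3), (6,5), (7,4)

Row 1: (1,1)B 1/3 ✗ · (1,2)R 2/4 ✓ · (1,3)R 3/4 ✓ · (1,4)R 4/4 ✓ · (1,5)R 3/3 ✓
Row 2: (2,1)R 2/5 ✓ · (2,2)B 2/7 ✗ · (2,4)R 6/6 ✓ · (2,5)R 4/4 ✓
Row 3: (3,1)R 3/5 ✓ · (3,2)B 2/7 ✗ · (3,3)R 3/6 ✓ · (3,5)R 3/4 ✓
Row 4: (4,1)R 2/5 ✓ · (4,2)R 3/7 ✓ · (4,3)B 3/6 ✓ · (4,4)R 2/6 ✗ · (4,5)B 2/4 ✓
Row 5: (5,1)B 2/5 ✓ · (5,2)B 3/7 ✓ · (5,4)B 3/7 ✓ · (5,5)B 2/5 ✓
Row 6: (6,1)R 0/4 ✗ · (6,2)B 3/5 ✓ · (6,3)R 1/5 ✗ · (6,4)R 2/5 ✓ · (6,5)R 1/4 ✗
Row 7: (7,1)B 1/2 ✓ · (7,4)B 0/3 ✗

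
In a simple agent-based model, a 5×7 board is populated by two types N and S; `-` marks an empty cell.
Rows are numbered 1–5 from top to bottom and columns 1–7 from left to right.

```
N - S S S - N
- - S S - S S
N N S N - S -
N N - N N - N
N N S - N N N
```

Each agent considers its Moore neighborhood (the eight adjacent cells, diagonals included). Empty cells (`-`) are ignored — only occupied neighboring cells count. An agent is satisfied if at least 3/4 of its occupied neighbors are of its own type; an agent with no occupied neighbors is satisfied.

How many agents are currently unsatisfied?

11

(1,1)N 0/0 ✓
(1,3)S 3/3 ✓
(1,4)S 4/4 ✓
(1,5)S 3/3 ✓
(1,7)N 0/2 ✗
(2,3)S 4/6 ✗
(2,4)S 5/6 ✓
(2,6)S 3/4 ✓
(2,7)S 2/3 ✗
(3,1)N 3/3 ✓
(3,2)N 3/5 ✗
(3,3)S 2/6 ✗
(3,4)N 2/5 ✗
(3,6)S 2/4 ✗
(4,1)N 5/5 ✓
(4,2)N 5/7 ✗
(4,4)N 3/5 ✗
(4,5)N 4/5 ✓
(4,7)N 2/3 ✗
(5,1)N 3/3 ✓
(5,2)N 3/4 ✓
(5,3)S 0/3 ✗
(5,5)N 3/3 ✓
(5,6)N 4/4 ✓
(5,7)N 2/2 ✓
Unsatisfied: (1,7), (2,3), (2,7), (3,2), (3,3), (3,4), (3,6), (4,2), (4,4), (4,7), (5,3) — 11 in total.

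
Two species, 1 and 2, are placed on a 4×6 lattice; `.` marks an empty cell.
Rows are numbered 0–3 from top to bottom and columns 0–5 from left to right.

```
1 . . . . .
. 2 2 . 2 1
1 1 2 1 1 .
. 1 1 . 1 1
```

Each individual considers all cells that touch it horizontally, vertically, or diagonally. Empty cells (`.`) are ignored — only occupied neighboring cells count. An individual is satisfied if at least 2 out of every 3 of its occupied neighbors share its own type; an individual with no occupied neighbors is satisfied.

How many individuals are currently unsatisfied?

Row 0: (0,0)1 0/1 unhappy
Row 1: (1,1)2 2/5 unhappy · (1,2)2 2/4 unhappy · (1,4)2 0/3 unhappy · (1,5)1 1/2 unhappy
Row 2: (2,0)1 2/3 ok · (2,1)1 3/6 unhappy · (2,2)2 2/6 unhappy · (2,3)1 3/6 unhappy · (2,4)1 4/5 ok
Row 3: (3,1)1 3/4 ok · (3,2)1 3/4 ok · (3,4)1 3/3 ok · (3,5)1 2/2 ok
Unsatisfied: (0,0), (1,1), (1,2), (1,4), (1,5), (2,1), (2,2), (2,3) — 8 in total.

8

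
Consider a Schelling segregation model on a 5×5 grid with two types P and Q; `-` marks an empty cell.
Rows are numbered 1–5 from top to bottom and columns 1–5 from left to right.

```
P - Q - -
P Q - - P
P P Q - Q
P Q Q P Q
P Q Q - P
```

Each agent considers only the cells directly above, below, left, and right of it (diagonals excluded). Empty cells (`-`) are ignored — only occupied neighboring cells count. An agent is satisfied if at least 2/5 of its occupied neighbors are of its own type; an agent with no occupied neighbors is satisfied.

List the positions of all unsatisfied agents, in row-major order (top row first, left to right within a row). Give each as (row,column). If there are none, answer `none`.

(2,2), (2,5), (3,2), (4,4), (4,5), (5,5)

Row 1: (1,1)P 1/1 ok · (1,3)Q 0/0 ok
Row 2: (2,1)P 2/3 ok · (2,2)Q 0/2 unhappy · (2,5)P 0/1 unhappy
Row 3: (3,1)P 3/3 ok · (3,2)P 1/4 unhappy · (3,3)Q 1/2 ok · (3,5)Q 1/2 ok
Row 4: (4,1)P 2/3 ok · (4,2)Q 2/4 ok · (4,3)Q 3/4 ok · (4,4)P 0/2 unhappy · (4,5)Q 1/3 unhappy
Row 5: (5,1)P 1/2 ok · (5,2)Q 2/3 ok · (5,3)Q 2/2 ok · (5,5)P 0/1 unhappy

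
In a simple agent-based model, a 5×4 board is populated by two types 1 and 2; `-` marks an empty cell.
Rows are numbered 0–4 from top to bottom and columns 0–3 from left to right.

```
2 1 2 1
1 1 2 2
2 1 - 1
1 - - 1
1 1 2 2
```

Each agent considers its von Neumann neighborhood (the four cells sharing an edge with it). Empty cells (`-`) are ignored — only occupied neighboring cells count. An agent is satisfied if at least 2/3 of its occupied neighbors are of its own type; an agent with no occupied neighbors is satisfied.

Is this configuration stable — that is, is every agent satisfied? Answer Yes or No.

Row 0: (0,0)2 0/2 not · (0,1)1 1/3 not · (0,2)2 1/3 not · (0,3)1 0/2 not
Row 1: (1,0)1 1/3 not · (1,1)1 3/4 satisfied · (1,2)2 2/3 satisfied · (1,3)2 1/3 not
Row 2: (2,0)2 0/3 not · (2,1)1 1/2 not · (2,3)1 1/2 not
Row 3: (3,0)1 1/2 not · (3,3)1 1/2 not
Row 4: (4,0)1 2/2 satisfied · (4,1)1 1/2 not · (4,2)2 1/2 not · (4,3)2 1/2 not
For instance (0,0) has only 0/2 same-type neighbors, below 2/3.

No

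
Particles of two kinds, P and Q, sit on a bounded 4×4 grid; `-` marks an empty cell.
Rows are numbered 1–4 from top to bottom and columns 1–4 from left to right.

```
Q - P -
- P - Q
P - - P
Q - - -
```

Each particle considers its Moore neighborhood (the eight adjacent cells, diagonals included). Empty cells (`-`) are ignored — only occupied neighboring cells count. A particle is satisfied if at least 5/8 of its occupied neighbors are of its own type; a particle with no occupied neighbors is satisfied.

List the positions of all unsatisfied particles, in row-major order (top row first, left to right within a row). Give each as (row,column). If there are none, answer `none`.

Row 1: (1,1)Q 0/1 ✗ · (1,3)P 1/2 ✗
Row 2: (2,2)P 2/3 ✓ · (2,4)Q 0/2 ✗
Row 3: (3,1)P 1/2 ✗ · (3,4)P 0/1 ✗
Row 4: (4,1)Q 0/1 ✗

(1,1), (1,3), (2,4), (3,1), (3,4), (4,1)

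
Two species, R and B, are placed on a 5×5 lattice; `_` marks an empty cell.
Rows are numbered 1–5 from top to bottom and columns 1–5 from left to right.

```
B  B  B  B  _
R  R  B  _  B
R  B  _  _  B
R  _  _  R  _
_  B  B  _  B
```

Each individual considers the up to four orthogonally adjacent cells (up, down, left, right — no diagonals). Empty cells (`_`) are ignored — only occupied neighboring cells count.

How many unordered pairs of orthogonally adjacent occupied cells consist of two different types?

5

Scan each occupied cell's neighbors to the right and below so each pair is counted once.
Row 1: B(1,1)–B(1,2)= B(1,1)–R(2,1)≠ B(1,2)–B(1,3)= B(1,2)–R(2,2)≠ B(1,3)–B(1,4)= B(1,3)–B(2,3)=  → 2/6 unlike.
Row 2: R(2,1)–R(2,2)= R(2,1)–R(3,1)= R(2,2)–B(2,3)≠ R(2,2)–B(3,2)≠ B(2,5)–B(3,5)=  → 2/5 unlike.
Row 3: R(3,1)–B(3,2)≠ R(3,1)–R(4,1)=  → 1/2 unlike.
Row 5: B(5,2)–B(5,3)=  → 0/1 unlike.
Total adjacent occupied pairs: 14; unlike-type pairs: 5.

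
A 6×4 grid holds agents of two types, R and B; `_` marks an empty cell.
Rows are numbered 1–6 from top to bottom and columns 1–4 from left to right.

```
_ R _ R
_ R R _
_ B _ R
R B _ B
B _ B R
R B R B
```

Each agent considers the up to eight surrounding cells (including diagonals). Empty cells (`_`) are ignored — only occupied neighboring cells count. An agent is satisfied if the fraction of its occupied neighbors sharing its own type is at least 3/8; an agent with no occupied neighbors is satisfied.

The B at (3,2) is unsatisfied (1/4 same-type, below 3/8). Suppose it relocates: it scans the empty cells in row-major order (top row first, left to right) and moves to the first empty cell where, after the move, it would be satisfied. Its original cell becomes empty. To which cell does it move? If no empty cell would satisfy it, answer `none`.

Vacating (3,2). Empty cells in order:
  (1,1): 0/2 same-type → still unsatisfied.
  (1,3): 0/4 same-type → still unsatisfied.
  (2,1): 0/2 same-type → still unsatisfied.
  (2,4): 0/3 same-type → still unsatisfied.
  (3,1): 1/3 same-type → still unsatisfied.
  (3,3): 2/5 same-type → satisfied — stop here.

(3,3)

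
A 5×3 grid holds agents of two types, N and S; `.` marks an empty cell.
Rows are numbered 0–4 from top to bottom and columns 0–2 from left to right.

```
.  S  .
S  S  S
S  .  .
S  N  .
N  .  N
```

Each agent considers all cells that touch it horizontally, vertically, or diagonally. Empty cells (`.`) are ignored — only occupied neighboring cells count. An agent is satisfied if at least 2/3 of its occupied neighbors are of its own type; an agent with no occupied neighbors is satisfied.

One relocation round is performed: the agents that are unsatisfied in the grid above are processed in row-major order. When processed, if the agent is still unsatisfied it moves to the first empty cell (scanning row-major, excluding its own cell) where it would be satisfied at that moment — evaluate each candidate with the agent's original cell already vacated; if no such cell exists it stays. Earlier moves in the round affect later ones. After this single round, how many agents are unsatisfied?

Initially unsatisfied (in order): (3,0), (3,1), (4,0).
  (3,0) → (0,0).
  (3,1): now satisfied by earlier moves; stays.
  (4,0): now satisfied by earlier moves; stays.
Resulting grid:
S S .
S S S
S . .
. N .
N . N
All satisfied now.

0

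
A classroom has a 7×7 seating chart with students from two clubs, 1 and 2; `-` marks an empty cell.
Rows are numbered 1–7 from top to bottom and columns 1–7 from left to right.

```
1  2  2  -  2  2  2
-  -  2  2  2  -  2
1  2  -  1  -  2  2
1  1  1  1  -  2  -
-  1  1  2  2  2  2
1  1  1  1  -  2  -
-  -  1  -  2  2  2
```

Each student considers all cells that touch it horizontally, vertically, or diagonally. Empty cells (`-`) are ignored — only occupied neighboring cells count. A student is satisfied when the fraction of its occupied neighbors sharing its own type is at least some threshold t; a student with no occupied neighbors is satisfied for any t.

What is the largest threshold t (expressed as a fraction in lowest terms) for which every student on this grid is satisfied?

0/1

(1,1)1 0/1
(1,2)2 2/3
(1,3)2 3/3
(1,5)2 3/3
(1,6)2 4/4
(1,7)2 2/2
(2,3)2 4/5
(2,4)2 4/5
(2,5)2 4/5
(2,7)2 4/4
(3,1)1 2/3
(3,2)2 1/5
(3,4)1 2/5
(3,6)2 4/4
(3,7)2 3/3
(4,1)1 3/4
(4,2)1 5/6
(4,3)1 5/7
(4,4)1 3/5
(4,6)2 5/5
(5,2)1 7/7
(5,3)1 7/8
(5,4)2 1/6
(5,5)2 4/6
(5,6)2 4/4
(5,7)2 3/3
(6,1)1 2/2
(6,2)1 5/5
(6,3)1 5/6
(6,4)1 3/6
(6,6)2 6/6
(7,3)1 3/3
(7,5)2 2/3
(7,6)2 3/3
(7,7)2 2/2
The smallest same-type fraction is 0/1 at (1,1), which reduces to 0/1. Any threshold above that leaves this student unsatisfied.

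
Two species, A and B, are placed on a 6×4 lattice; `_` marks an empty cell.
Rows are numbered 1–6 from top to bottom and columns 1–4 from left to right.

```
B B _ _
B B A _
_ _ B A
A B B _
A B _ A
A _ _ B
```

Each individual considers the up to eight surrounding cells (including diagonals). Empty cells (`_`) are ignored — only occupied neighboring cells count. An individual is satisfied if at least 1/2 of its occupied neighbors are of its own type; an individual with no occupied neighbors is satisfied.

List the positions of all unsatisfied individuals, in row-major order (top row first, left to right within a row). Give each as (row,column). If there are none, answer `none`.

Row 1: (1,1)B 3/3 ✓ · (1,2)B 3/4 ✓
Row 2: (2,1)B 3/3 ✓ · (2,2)B 4/5 ✓ · (2,3)A 1/4 ✗
Row 3: (3,3)B 3/5 ✓ · (3,4)A 1/3 ✗
Row 4: (4,1)A 1/3 ✗ · (4,2)B 3/5 ✓ · (4,3)B 3/5 ✓
Row 5: (5,1)A 2/4 ✓ · (5,2)B 2/5 ✗ · (5,4)A 0/2 ✗
Row 6: (6,1)A 1/2 ✓ · (6,4)B 0/1 ✗

(2,3), (3,4), (4,1), (5,2), (5,4), (6,4)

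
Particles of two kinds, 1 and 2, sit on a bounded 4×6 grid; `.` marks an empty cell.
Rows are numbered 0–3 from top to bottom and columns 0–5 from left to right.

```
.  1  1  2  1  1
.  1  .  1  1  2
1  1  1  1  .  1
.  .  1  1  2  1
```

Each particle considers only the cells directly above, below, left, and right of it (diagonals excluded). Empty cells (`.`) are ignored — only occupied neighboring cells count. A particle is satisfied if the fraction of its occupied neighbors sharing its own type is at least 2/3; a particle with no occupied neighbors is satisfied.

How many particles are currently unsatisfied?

Row 0: (0,1)1 2/2 satisfied · (0,2)1 1/2 not · (0,3)2 0/3 not · (0,4)1 2/3 satisfied · (0,5)1 1/2 not
Row 1: (1,1)1 2/2 satisfied · (1,3)1 2/3 satisfied · (1,4)1 2/3 satisfied · (1,5)2 0/3 not
Row 2: (2,0)1 1/1 satisfied · (2,1)1 3/3 satisfied · (2,2)1 3/3 satisfied · (2,3)1 3/3 satisfied · (2,5)1 1/2 not
Row 3: (3,2)1 2/2 satisfied · (3,3)1 2/3 satisfied · (3,4)2 0/2 not · (3,5)1 1/2 not
Unsatisfied: (0,2), (0,3), (0,5), (1,5), (2,5), (3,4), (3,5) — 7 in total.

7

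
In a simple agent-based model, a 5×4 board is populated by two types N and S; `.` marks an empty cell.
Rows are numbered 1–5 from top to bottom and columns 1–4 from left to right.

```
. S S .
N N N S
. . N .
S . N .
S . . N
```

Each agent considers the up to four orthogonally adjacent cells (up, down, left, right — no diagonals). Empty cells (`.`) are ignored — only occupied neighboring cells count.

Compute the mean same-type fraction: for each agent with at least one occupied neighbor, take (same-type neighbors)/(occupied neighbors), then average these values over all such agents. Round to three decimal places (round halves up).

0.717

(1,2)S 1/2
(1,3)S 1/2
(2,1)N 1/1
(2,2)N 2/3
(2,3)N 2/4
(2,4)S 0/1
(3,3)N 2/2
(4,1)S 1/1
(4,3)N 1/1
(5,1)S 1/1
(5,4)N — no occupied neighbors
Sum over 10 agents: 1/2 + 1/2 + 1/1 + 2/3 + 2/4 + 0/1 + 2/2 + 1/1 + 1/1 + 1/1 = 43/6; mean = 43/6 ÷ 10 = 43/60 = 0.716666… → 0.717.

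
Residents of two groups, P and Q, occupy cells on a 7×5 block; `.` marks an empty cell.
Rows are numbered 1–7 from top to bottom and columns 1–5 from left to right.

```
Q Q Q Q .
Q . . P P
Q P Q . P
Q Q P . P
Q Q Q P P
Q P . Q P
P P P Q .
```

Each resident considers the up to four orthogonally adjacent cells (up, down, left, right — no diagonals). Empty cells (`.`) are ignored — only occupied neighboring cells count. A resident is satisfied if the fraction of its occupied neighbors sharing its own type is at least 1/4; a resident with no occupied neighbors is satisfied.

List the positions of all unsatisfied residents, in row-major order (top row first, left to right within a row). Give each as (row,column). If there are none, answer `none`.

Row 1: (1,1)Q 2/2 satisfied · (1,2)Q 2/2 satisfied · (1,3)Q 2/2 satisfied · (1,4)Q 1/2 satisfied
Row 2: (2,1)Q 2/2 satisfied · (2,4)P 1/2 satisfied · (2,5)P 2/2 satisfied
Row 3: (3,1)Q 2/3 satisfied · (3,2)P 0/3 not · (3,3)Q 0/2 not · (3,5)P 2/2 satisfied
Row 4: (4,1)Q 3/3 satisfied · (4,2)Q 2/4 satisfied · (4,3)P 0/3 not · (4,5)P 2/2 satisfied
Row 5: (5,1)Q 3/3 satisfied · (5,2)Q 3/4 satisfied · (5,3)Q 1/3 satisfied · (5,4)P 1/3 satisfied · (5,5)P 3/3 satisfied
Row 6: (6,1)Q 1/3 satisfied · (6,2)P 1/3 satisfied · (6,4)Q 1/3 satisfied · (6,5)P 1/2 satisfied
Row 7: (7,1)P 1/2 satisfied · (7,2)P 3/3 satisfied · (7,3)P 1/2 satisfied · (7,4)Q 1/2 satisfied

(3,2), (3,3), (4,3)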